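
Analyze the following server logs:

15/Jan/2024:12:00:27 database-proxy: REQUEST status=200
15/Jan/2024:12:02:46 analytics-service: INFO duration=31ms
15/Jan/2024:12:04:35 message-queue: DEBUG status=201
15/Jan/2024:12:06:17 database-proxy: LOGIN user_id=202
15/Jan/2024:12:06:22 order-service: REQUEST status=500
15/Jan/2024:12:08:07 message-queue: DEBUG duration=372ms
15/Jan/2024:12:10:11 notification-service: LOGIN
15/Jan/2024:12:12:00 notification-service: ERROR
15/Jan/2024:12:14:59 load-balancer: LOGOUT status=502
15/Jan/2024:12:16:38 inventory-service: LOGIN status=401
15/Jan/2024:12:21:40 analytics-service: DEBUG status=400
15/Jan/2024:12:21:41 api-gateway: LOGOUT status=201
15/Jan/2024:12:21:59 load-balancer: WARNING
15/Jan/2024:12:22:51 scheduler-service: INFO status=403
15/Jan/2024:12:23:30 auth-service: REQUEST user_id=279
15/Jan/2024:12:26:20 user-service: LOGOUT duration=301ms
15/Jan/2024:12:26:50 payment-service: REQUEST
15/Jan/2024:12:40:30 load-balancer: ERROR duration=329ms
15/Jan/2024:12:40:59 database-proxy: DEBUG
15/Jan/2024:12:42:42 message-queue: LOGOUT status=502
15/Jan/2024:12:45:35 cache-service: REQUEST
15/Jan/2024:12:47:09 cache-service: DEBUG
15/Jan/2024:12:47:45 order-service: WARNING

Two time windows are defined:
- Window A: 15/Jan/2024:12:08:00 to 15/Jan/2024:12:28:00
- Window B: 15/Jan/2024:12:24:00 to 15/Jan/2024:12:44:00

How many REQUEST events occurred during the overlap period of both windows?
1

To find overlap events:

1. Window A: 15/Jan/2024:12:08:00 to 15/Jan/2024:12:28:00
2. Window B: 15/Jan/2024:12:24:00 to 15/Jan/2024:12:44:00
3. Overlap period: 15/Jan/2024:12:24:00 to 15/Jan/2024:12:28:00
4. Count REQUEST events in overlap: 1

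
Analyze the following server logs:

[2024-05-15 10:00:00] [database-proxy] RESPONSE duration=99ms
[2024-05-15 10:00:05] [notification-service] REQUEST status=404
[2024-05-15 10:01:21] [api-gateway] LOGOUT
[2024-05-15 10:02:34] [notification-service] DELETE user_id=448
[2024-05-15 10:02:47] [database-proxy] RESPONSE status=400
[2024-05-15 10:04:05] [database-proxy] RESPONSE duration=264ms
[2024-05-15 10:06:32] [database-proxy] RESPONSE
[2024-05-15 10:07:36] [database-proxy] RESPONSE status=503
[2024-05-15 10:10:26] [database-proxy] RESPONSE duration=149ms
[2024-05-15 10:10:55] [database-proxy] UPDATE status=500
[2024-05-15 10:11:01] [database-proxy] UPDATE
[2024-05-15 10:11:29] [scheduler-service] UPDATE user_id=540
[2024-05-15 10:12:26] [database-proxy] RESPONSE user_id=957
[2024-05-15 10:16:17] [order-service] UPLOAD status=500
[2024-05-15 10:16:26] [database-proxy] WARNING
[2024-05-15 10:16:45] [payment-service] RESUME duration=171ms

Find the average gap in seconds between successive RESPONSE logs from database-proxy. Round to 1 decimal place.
124.3

To calculate average interval:

1. Find all RESPONSE events for database-proxy in order
2. Calculate time gaps between consecutive events
3. Compute mean of gaps: 746 / 6 = 124.3 seconds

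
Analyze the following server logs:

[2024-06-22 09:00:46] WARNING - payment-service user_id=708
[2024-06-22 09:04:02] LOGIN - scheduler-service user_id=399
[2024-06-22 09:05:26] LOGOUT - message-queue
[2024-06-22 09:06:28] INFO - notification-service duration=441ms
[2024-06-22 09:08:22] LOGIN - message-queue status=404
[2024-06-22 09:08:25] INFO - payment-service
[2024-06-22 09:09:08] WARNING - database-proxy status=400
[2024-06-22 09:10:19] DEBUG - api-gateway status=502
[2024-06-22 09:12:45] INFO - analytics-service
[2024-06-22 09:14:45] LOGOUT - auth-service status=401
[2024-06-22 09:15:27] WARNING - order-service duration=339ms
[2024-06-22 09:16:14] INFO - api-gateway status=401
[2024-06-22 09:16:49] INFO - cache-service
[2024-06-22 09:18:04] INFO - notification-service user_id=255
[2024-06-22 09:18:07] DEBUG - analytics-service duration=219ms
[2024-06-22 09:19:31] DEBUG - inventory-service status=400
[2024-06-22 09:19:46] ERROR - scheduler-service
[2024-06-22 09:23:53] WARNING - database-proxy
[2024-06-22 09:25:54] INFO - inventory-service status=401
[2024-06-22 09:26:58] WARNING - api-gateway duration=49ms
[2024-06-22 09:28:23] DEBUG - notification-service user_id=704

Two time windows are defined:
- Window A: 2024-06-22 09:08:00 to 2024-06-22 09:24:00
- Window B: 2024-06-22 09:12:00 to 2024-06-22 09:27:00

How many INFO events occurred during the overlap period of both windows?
4

To find overlap events:

1. Window A: 2024-06-22 09:08:00 to 2024-06-22 09:24:00
2. Window B: 2024-06-22 09:12:00 to 2024-06-22 09:27:00
3. Overlap period: 2024-06-22 09:12:00 to 2024-06-22 09:24:00
4. Count INFO events in overlap: 4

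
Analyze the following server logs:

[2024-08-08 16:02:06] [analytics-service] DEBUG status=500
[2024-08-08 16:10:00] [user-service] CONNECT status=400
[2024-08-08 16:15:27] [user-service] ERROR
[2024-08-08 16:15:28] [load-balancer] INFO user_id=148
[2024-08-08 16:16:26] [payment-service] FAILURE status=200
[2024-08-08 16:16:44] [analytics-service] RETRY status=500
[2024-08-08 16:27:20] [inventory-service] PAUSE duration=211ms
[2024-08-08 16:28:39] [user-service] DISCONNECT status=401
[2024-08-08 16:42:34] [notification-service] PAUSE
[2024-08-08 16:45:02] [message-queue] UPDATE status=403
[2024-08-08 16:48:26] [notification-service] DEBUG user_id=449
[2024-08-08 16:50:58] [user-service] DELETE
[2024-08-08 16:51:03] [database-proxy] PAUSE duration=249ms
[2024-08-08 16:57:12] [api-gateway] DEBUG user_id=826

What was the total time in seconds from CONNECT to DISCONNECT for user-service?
1119

To calculate state duration:

1. Find CONNECT event for user-service: 2024-08-08 16:10:00
2. Find DISCONNECT event for user-service: 2024-08-08 16:28:39
3. Calculate duration: 2024-08-08 16:28:39 - 2024-08-08 16:10:00 = 1119 seconds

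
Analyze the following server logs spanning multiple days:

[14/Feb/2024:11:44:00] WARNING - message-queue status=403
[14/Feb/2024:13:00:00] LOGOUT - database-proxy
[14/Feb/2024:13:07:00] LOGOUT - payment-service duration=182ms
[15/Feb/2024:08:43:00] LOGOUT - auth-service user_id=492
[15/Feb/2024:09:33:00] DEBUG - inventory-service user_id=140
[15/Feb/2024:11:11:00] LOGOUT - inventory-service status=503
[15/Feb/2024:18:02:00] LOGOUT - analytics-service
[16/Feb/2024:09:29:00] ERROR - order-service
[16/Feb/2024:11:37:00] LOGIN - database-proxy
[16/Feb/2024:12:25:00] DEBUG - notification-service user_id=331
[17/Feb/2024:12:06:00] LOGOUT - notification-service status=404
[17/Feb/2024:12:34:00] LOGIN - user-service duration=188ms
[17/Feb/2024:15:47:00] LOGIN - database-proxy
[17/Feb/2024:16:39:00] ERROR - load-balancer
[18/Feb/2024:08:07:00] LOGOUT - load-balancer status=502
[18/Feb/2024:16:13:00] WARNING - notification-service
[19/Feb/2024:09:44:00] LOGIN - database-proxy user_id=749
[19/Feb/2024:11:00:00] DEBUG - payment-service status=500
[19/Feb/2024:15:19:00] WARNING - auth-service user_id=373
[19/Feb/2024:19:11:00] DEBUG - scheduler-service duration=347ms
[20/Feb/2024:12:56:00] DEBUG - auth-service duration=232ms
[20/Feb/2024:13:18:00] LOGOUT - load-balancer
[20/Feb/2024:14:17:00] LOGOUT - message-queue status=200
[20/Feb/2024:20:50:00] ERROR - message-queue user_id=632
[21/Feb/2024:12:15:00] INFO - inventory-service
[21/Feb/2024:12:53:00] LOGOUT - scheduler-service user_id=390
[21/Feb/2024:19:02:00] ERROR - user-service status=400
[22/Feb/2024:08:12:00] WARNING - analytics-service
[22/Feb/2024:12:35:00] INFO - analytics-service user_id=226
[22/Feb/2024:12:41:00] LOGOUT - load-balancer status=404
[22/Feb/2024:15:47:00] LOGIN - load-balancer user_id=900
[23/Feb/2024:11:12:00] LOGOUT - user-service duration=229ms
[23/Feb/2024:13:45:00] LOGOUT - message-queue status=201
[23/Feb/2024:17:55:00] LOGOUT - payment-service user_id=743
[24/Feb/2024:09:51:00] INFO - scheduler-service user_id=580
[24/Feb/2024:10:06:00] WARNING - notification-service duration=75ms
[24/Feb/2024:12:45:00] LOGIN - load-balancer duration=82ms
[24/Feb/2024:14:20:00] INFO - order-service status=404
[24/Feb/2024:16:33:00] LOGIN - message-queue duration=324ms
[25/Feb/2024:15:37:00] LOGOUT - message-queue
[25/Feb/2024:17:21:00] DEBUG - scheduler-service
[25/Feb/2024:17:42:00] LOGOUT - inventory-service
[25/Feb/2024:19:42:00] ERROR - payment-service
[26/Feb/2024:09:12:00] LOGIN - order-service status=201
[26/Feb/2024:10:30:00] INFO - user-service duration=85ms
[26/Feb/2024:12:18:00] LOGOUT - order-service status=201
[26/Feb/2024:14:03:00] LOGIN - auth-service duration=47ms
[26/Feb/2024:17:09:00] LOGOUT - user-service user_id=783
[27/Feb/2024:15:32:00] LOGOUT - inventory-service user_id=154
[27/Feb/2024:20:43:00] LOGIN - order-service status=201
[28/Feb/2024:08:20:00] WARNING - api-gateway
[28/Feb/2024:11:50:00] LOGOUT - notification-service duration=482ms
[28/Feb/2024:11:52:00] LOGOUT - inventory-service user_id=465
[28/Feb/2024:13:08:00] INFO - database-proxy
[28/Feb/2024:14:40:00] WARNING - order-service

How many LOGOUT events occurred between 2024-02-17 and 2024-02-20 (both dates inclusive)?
4

To filter by date range:

1. Date range: 2024-02-17 through 2024-02-20, both dates inclusive
2. Filter for LOGOUT events whose date falls in this range
3. Count matching events: 4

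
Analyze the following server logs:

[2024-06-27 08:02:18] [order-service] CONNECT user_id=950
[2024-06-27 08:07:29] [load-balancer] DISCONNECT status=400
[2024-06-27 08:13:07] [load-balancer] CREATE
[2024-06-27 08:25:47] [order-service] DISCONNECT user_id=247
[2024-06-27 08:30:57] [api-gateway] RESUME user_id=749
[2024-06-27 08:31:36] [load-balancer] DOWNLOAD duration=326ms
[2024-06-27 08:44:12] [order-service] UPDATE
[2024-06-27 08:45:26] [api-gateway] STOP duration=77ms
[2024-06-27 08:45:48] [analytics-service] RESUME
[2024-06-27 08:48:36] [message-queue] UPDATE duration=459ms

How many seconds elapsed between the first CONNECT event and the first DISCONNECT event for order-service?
1409

To find the time between events:

1. Locate the first CONNECT event for order-service: 2024-06-27 08:02:18
2. Locate the first DISCONNECT event for order-service: 2024-06-27 08:25:47
3. Calculate the difference: 2024-06-27 08:25:47 - 2024-06-27 08:02:18 = 1409 seconds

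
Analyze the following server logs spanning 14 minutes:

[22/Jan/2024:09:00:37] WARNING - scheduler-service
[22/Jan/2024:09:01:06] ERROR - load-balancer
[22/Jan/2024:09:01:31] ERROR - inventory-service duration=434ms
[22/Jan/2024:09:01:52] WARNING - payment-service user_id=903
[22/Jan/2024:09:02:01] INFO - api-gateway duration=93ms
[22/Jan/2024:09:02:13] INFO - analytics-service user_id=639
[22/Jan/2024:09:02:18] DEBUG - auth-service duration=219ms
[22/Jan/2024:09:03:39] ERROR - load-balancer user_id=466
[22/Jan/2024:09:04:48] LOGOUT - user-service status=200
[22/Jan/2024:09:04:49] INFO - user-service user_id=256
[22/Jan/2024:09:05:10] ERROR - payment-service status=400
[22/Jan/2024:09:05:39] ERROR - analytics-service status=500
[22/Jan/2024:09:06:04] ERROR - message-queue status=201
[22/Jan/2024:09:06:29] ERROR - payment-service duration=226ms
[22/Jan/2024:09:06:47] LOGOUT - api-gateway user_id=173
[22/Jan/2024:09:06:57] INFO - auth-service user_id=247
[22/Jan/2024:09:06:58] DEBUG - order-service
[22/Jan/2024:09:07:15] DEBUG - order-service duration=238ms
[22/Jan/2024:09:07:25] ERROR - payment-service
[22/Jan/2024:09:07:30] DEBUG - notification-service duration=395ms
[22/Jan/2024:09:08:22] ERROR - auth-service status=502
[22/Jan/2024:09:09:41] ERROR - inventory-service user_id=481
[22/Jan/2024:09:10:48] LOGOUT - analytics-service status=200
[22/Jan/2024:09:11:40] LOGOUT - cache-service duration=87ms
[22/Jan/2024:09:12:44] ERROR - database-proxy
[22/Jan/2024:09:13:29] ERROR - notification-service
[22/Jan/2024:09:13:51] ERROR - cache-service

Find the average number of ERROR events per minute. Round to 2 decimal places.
0.93

To calculate the rate:

1. Count total ERROR events: 13
2. Total time period: 14 minutes
3. Rate = 13 / 14 = 0.93 events per minute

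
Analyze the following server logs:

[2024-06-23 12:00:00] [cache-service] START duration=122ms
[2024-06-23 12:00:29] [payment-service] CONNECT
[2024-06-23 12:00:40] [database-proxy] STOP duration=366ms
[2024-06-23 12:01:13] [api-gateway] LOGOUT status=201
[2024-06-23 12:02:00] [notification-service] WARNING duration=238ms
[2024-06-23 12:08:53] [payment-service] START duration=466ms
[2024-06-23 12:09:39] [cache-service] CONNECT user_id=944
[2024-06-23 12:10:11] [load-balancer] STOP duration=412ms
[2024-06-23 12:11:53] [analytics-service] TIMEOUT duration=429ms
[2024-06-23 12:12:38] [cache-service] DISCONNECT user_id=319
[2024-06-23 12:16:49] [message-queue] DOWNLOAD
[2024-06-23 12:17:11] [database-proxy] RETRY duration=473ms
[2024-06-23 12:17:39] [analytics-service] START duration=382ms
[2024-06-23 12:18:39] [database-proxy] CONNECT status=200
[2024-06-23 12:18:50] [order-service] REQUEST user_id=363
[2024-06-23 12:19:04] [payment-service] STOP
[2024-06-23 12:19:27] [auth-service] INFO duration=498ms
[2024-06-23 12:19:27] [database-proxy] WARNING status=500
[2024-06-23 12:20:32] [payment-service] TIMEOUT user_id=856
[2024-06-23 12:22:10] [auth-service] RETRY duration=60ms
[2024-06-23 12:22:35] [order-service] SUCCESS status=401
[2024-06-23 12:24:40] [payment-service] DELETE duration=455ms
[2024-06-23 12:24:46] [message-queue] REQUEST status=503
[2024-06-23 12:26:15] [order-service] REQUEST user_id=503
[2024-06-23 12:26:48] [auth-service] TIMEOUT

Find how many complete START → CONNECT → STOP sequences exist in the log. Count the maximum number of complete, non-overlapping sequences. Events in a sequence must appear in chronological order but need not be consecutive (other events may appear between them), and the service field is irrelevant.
3

To count sequences:

1. Look for pattern: START → CONNECT → STOP
2. Greedily scan the log in chronological order, matching each sequence element in turn (ignoring service)
3. Each time the full pattern completes, increment the count and restart matching from the next event
4. Complete non-overlapping sequences found: 3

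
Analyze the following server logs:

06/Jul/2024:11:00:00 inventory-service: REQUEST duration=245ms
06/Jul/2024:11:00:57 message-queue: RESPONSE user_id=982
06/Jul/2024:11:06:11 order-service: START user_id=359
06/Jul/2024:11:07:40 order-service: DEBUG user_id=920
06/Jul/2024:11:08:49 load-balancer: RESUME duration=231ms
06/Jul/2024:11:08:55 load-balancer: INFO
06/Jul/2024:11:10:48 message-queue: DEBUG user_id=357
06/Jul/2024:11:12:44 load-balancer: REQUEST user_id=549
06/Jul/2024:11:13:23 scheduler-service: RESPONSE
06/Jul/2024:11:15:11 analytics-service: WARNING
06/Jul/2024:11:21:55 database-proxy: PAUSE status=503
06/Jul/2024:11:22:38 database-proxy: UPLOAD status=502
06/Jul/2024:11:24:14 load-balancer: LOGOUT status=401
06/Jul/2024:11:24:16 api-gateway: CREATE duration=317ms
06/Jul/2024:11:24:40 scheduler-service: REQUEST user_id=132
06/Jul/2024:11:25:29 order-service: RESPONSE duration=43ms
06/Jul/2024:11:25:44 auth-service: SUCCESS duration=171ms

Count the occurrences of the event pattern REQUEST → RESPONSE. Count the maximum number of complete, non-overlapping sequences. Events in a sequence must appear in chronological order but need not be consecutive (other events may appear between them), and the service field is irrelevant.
3

To count sequences:

1. Look for pattern: REQUEST → RESPONSE
2. Greedily scan the log in chronological order, matching each sequence element in turn (ignoring service)
3. Each time the full pattern completes, increment the count and restart matching from the next event
4. Complete non-overlapping sequences found: 3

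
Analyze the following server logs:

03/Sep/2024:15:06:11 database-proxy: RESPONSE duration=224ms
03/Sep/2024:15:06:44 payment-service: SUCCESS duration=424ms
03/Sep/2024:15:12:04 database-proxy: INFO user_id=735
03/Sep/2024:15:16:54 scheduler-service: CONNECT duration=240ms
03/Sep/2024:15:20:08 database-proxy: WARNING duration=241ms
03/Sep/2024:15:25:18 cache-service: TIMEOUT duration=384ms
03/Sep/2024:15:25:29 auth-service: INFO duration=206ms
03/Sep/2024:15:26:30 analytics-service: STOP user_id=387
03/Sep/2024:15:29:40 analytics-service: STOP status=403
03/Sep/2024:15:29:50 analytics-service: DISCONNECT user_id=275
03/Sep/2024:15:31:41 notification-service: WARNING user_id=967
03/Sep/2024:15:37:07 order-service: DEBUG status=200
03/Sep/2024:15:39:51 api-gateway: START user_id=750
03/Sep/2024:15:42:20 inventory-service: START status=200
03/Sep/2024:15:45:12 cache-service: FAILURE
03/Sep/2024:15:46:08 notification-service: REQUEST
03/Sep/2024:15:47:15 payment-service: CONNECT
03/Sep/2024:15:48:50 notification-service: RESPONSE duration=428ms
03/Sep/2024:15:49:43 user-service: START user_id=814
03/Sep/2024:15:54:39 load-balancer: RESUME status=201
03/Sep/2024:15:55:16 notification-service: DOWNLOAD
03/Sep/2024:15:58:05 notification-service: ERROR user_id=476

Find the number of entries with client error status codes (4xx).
1

To find matching entries:

1. Pattern to match: client error status codes (4xx)
2. Scan each log entry for the pattern
3. Count matches: 1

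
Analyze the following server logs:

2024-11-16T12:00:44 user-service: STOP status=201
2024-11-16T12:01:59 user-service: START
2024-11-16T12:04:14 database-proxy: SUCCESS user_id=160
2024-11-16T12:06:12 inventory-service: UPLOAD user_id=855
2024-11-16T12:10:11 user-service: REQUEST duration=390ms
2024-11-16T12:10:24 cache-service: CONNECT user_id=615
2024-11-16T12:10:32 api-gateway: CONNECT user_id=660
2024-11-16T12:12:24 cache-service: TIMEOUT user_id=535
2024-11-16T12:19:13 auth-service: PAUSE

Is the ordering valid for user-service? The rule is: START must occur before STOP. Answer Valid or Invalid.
Invalid

To validate ordering:

1. Required order: START → STOP
2. Rule: START must occur before STOP
3. Check actual order of events for user-service
4. Result: Invalid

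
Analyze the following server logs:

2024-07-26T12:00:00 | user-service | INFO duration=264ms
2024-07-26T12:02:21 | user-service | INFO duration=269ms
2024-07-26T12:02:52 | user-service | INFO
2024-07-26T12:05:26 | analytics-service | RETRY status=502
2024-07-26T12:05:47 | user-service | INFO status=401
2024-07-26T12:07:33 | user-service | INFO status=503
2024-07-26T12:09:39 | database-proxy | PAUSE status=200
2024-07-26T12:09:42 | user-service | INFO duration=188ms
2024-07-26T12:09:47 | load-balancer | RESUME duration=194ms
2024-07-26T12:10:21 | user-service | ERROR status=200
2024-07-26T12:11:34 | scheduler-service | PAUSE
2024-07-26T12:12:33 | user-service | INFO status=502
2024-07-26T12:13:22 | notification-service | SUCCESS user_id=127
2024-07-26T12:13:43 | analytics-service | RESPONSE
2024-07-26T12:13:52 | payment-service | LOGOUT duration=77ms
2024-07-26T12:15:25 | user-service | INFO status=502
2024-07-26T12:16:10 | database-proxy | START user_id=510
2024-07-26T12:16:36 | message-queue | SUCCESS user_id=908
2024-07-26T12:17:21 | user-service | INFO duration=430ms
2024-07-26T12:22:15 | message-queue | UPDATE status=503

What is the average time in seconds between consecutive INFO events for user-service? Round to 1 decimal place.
130.1

To calculate average interval:

1. Find all INFO events for user-service in order
2. Calculate time gaps between consecutive events
3. Compute mean of gaps: 1041 / 8 = 130.1 seconds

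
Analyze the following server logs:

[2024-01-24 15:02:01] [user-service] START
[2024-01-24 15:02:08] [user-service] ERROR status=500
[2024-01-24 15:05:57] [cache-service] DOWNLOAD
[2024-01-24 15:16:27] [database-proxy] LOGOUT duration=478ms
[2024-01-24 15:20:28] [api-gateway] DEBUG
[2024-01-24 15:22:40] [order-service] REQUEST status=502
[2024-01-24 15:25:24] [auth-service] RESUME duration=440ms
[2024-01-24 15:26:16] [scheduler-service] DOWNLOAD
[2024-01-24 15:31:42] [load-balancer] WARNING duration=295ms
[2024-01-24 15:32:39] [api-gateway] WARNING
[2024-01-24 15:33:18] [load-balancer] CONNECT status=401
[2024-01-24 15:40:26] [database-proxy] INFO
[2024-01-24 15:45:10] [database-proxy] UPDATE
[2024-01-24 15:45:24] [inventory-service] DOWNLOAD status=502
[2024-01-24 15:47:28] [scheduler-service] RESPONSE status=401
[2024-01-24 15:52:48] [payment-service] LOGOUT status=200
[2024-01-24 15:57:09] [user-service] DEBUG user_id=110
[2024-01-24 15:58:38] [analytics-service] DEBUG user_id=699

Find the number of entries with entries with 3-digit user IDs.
2

To find matching entries:

1. Pattern to match: entries with 3-digit user IDs
2. Scan each log entry for the pattern
3. Count matches: 2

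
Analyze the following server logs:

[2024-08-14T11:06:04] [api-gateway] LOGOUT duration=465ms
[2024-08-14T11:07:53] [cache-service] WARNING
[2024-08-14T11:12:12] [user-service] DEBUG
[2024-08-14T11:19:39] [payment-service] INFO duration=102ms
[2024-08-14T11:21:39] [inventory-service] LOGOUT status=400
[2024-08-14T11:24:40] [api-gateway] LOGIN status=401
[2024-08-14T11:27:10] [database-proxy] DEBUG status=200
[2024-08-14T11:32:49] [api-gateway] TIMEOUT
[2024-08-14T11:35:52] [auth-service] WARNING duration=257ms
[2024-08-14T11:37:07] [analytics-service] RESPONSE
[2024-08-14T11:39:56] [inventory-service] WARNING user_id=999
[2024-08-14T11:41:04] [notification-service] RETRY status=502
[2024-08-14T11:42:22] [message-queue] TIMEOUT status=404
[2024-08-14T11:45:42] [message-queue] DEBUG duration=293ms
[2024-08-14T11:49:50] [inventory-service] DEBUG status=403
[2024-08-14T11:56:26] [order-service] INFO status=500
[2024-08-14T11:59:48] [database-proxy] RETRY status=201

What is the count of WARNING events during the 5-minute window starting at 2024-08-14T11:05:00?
1

To count events in the time window:

1. Window boundaries: 2024-08-14T11:05:00 to 2024-08-14T11:10:00
2. Filter for WARNING events within this window
3. Count matching events: 1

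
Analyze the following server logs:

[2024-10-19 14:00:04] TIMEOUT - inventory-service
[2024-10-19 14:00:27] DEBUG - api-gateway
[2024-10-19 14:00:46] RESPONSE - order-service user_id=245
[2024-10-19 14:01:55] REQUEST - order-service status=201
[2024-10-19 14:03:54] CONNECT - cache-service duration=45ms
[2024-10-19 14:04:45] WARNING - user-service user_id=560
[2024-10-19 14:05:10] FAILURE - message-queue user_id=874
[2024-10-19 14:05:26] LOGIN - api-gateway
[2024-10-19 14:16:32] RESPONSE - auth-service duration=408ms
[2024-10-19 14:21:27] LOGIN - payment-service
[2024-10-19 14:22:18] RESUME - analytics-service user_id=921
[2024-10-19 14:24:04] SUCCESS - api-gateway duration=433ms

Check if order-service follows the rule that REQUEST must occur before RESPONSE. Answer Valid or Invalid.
Invalid

To validate ordering:

1. Required order: REQUEST → RESPONSE
2. Rule: REQUEST must occur before RESPONSE
3. Check actual order of events for order-service
4. Result: Invalid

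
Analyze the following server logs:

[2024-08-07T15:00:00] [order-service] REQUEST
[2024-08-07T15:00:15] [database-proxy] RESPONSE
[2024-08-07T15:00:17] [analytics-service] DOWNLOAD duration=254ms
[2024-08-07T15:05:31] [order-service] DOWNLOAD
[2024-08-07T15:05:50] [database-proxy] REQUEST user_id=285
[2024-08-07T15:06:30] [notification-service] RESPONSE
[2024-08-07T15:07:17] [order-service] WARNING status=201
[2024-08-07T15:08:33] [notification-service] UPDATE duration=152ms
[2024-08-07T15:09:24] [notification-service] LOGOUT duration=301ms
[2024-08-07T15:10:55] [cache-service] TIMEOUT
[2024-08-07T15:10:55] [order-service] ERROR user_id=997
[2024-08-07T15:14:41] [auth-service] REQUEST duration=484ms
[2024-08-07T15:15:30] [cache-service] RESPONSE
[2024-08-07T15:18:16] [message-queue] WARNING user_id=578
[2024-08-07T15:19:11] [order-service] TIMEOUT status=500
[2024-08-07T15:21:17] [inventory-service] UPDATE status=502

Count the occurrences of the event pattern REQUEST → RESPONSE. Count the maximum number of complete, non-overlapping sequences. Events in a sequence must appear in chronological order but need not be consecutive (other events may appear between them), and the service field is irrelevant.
3

To count sequences:

1. Look for pattern: REQUEST → RESPONSE
2. Greedily scan the log in chronological order, matching each sequence element in turn (ignoring service)
3. Each time the full pattern completes, increment the count and restart matching from the next event
4. Complete non-overlapping sequences found: 3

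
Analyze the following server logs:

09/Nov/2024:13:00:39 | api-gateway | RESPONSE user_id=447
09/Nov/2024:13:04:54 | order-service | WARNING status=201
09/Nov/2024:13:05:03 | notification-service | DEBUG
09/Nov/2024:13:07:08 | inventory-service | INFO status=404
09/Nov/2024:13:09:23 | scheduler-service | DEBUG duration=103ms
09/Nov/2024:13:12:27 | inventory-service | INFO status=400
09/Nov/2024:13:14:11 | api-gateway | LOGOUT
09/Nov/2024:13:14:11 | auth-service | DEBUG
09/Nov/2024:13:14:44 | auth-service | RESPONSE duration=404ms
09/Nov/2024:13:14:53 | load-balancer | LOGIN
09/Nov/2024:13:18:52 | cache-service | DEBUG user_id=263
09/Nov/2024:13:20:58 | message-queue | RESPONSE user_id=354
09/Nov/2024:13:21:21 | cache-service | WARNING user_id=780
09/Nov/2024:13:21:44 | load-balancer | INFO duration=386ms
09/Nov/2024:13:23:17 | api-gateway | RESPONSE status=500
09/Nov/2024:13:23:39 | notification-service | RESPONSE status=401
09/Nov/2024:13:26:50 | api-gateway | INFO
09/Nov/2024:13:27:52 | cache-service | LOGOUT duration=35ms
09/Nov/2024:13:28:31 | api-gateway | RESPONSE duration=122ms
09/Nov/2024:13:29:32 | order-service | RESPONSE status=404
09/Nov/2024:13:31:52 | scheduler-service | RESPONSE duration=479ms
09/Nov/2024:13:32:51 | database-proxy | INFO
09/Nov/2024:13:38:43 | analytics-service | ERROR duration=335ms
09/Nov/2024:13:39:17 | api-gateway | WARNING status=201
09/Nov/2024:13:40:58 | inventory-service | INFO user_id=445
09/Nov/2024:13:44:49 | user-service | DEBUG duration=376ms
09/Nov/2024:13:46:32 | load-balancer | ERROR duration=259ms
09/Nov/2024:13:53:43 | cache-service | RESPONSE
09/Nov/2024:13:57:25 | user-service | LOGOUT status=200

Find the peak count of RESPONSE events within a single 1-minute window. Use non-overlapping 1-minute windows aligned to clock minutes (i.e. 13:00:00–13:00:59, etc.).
2

To find the burst window:

1. Divide the log period into non-overlapping 1-minute windows starting at 13:00
2. Count RESPONSE events in each window
3. Find the window with maximum count
4. Maximum events in a window: 2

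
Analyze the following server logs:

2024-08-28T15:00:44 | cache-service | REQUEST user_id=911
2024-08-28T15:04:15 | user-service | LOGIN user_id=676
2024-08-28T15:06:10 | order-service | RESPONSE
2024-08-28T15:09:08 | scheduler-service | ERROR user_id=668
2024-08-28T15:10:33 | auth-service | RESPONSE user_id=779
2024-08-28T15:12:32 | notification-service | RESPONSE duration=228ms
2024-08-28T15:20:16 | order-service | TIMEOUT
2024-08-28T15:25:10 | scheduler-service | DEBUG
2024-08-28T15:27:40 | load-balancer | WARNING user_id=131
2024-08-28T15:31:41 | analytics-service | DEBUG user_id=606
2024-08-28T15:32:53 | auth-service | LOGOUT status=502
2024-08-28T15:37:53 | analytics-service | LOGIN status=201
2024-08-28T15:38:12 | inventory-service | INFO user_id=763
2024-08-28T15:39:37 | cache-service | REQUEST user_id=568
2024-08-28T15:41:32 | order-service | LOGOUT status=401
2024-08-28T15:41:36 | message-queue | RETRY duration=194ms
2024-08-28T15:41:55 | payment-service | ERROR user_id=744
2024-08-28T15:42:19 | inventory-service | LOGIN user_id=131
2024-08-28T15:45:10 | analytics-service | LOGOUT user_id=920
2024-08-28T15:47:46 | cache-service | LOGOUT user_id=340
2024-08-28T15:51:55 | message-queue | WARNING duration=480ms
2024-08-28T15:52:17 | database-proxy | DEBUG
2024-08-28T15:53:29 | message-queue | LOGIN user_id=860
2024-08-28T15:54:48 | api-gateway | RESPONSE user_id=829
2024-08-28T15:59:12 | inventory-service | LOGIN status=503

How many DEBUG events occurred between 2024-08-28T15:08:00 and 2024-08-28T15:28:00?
1

To count events in the time window:

1. Window boundaries: 2024-08-28T15:08:00 to 2024-08-28T15:28:00
2. Filter for DEBUG events within this window
3. Count matching events: 1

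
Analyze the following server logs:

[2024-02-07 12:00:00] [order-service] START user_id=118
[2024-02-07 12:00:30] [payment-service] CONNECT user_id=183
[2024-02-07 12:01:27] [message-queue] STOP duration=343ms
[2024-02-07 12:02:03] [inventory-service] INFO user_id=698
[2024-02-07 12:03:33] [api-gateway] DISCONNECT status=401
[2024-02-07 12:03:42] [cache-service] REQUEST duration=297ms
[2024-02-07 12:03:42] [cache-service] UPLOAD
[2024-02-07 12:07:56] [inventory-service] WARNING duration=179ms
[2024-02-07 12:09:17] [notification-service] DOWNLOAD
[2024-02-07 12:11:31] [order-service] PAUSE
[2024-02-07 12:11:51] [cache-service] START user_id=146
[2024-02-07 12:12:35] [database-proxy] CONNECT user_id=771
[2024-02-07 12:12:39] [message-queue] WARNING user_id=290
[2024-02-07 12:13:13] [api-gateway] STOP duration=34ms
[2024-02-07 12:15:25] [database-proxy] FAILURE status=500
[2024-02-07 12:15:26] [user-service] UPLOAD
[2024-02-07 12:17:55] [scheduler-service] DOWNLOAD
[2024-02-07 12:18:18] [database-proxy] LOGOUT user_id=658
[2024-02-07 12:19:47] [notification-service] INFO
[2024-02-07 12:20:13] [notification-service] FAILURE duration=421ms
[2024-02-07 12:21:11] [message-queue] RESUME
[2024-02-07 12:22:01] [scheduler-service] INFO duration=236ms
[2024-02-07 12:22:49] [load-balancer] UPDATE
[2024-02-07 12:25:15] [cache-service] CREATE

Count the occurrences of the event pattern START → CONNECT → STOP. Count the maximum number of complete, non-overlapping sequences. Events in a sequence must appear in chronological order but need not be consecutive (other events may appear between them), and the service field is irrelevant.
2

To count sequences:

1. Look for pattern: START → CONNECT → STOP
2. Greedily scan the log in chronological order, matching each sequence element in turn (ignoring service)
3. Each time the full pattern completes, increment the count and restart matching from the next event
4. Complete non-overlapping sequences found: 2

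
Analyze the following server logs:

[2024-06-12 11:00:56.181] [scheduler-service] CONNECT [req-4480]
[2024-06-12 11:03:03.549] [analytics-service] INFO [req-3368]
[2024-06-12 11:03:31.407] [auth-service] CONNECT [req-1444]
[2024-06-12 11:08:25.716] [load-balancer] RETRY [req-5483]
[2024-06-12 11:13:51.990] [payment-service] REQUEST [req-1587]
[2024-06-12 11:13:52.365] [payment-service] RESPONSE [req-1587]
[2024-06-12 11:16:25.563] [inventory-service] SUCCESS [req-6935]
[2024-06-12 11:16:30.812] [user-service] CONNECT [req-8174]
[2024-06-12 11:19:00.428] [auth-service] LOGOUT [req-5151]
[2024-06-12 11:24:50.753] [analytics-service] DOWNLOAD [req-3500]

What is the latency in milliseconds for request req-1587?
375

To calculate latency:

1. Find REQUEST with id req-1587: 2024-06-12 11:13:51.990
2. Find RESPONSE with id req-1587: 2024-06-12 11:13:52.365
3. Latency: 2024-06-12 11:13:52.365 - 2024-06-12 11:13:51.990 = 375ms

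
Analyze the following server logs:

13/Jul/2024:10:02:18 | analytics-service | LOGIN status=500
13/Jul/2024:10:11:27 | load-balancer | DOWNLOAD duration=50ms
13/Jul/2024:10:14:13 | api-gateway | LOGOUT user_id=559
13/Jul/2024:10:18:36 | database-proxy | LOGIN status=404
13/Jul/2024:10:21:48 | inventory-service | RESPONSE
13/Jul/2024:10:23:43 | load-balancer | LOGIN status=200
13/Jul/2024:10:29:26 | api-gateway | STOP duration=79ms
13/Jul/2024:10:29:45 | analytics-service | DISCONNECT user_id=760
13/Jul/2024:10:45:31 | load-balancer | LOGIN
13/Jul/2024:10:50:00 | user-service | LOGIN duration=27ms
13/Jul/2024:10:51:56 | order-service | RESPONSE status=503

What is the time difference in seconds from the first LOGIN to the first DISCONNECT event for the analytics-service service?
1647

To find the time between events:

1. Locate the first LOGIN event for analytics-service: 13/Jul/2024:10:02:18
2. Locate the first DISCONNECT event for analytics-service: 13/Jul/2024:10:29:45
3. Calculate the difference: 13/Jul/2024:10:29:45 - 13/Jul/2024:10:02:18 = 1647 seconds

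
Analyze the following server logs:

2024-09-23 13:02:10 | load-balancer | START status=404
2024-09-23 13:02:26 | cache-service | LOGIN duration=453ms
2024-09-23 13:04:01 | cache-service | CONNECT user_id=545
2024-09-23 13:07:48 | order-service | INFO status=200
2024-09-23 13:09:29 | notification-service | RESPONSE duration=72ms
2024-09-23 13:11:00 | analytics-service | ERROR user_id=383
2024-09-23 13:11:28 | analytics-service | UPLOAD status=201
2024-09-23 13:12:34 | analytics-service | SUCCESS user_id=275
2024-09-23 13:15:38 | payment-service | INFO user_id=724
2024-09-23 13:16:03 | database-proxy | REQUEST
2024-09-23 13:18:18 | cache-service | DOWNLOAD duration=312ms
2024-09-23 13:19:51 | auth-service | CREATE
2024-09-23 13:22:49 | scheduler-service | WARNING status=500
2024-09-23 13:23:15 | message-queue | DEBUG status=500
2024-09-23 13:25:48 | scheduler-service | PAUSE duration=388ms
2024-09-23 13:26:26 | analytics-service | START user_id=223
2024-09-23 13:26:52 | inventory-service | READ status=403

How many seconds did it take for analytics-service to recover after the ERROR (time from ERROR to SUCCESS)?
94

To calculate recovery time:

1. Find ERROR event for analytics-service: 2024-09-23 13:11:00
2. Find next SUCCESS event for analytics-service: 2024-09-23 13:12:34
3. Recovery time: 2024-09-23 13:12:34 - 2024-09-23 13:11:00 = 94 seconds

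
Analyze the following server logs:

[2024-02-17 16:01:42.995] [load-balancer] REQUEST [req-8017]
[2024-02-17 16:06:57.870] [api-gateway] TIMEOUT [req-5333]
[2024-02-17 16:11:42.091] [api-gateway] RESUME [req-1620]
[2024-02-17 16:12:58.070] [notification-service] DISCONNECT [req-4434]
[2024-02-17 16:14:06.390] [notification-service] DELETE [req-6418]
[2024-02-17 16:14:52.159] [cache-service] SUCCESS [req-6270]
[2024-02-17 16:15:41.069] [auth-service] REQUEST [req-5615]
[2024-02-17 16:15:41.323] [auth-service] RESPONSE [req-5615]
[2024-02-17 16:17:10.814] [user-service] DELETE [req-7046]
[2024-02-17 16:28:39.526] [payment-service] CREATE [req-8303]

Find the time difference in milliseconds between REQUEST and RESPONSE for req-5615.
254

To calculate latency:

1. Find REQUEST with id req-5615: 2024-02-17 16:15:41.069
2. Find RESPONSE with id req-5615: 2024-02-17 16:15:41.323
3. Latency: 2024-02-17 16:15:41.323 - 2024-02-17 16:15:41.069 = 254ms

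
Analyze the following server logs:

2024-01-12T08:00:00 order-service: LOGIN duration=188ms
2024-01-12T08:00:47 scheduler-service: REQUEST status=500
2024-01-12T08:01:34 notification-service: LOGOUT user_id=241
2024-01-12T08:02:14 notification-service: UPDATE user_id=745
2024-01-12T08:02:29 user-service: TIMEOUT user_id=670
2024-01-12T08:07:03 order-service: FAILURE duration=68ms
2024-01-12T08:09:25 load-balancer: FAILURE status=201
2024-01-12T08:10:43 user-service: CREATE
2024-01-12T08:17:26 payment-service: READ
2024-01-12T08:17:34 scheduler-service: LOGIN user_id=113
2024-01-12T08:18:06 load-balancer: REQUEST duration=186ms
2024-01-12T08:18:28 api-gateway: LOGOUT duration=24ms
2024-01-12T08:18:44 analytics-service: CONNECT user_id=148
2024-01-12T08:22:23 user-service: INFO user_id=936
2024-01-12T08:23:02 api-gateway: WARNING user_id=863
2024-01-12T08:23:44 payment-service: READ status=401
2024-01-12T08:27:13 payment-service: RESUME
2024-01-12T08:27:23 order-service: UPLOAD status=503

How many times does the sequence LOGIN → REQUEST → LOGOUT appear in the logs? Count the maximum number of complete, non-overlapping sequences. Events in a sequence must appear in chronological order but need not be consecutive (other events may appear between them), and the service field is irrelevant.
2

To count sequences:

1. Look for pattern: LOGIN → REQUEST → LOGOUT
2. Greedily scan the log in chronological order, matching each sequence element in turn (ignoring service)
3. Each time the full pattern completes, increment the count and restart matching from the next event
4. Complete non-overlapping sequences found: 2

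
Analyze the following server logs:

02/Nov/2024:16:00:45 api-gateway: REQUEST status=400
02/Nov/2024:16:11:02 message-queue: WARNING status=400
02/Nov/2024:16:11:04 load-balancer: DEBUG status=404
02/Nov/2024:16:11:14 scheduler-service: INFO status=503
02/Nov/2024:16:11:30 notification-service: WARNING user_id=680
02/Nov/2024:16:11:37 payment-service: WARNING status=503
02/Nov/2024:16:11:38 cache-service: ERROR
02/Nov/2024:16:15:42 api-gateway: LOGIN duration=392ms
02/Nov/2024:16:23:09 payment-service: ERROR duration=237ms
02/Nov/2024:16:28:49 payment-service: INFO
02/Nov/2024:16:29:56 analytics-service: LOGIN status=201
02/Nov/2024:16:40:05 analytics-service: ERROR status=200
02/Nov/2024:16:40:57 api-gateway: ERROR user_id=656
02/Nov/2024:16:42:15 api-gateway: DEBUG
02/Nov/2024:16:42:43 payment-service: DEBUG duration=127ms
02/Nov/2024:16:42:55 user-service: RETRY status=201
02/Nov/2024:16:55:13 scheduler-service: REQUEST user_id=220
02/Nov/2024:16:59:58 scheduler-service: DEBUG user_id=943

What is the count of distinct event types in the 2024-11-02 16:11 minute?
4

To count unique event types:

1. Filter events in the minute starting at 2024-11-02 16:11
2. Extract event types from matching entries
3. Count unique types: 4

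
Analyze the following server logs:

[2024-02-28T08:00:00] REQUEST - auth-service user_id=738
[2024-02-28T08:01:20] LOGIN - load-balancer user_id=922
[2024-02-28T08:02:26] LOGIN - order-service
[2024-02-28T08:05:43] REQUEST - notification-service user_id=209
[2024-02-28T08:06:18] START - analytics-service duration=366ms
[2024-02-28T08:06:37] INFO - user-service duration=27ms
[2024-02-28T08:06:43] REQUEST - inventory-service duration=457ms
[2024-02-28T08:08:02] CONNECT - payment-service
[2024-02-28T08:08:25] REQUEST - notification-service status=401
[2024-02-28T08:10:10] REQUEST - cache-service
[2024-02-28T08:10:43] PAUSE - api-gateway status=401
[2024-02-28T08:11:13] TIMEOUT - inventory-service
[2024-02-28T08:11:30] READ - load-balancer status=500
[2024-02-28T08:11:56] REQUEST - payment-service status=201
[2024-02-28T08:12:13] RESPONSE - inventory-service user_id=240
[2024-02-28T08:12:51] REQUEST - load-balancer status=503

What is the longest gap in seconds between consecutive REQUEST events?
343

To find the longest gap:

1. Extract all REQUEST events in chronological order
2. Calculate time differences between consecutive events
3. Find the maximum difference
4. Longest gap: 343 seconds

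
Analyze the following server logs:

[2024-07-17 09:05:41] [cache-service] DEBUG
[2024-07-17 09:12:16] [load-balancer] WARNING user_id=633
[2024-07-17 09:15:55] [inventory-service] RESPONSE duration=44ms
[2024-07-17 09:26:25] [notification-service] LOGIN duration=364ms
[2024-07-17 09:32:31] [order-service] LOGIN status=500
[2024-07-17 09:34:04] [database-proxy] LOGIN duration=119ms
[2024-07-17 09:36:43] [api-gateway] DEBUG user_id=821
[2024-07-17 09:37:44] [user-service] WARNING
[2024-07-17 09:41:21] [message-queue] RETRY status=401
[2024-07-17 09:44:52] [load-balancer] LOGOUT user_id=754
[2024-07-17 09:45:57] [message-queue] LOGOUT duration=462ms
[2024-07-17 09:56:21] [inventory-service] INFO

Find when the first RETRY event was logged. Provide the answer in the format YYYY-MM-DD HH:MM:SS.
2024-07-17 09:41:21

To find the first event:

1. Filter for all RETRY events
2. Sort by timestamp
3. Select the first one
4. Timestamp: 2024-07-17 09:41:21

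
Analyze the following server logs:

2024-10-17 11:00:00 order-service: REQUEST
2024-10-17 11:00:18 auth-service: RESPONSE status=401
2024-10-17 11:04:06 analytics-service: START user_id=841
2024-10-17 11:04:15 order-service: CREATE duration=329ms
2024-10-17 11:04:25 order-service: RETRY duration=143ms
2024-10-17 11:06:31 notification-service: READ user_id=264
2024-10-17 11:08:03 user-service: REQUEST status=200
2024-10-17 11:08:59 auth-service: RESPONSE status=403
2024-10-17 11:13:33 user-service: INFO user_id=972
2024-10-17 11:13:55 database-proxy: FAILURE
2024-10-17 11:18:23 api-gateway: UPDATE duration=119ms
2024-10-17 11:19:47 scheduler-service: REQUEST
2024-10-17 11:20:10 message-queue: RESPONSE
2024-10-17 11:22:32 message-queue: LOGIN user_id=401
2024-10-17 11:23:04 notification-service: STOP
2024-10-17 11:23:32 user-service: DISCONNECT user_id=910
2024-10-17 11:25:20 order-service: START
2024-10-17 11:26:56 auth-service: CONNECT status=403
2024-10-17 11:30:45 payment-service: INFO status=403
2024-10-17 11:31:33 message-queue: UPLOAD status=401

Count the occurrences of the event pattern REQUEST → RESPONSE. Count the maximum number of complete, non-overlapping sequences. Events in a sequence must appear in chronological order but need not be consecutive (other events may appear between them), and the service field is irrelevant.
3

To count sequences:

1. Look for pattern: REQUEST → RESPONSE
2. Greedily scan the log in chronological order, matching each sequence element in turn (ignoring service)
3. Each time the full pattern completes, increment the count and restart matching from the next event
4. Complete non-overlapping sequences found: 3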